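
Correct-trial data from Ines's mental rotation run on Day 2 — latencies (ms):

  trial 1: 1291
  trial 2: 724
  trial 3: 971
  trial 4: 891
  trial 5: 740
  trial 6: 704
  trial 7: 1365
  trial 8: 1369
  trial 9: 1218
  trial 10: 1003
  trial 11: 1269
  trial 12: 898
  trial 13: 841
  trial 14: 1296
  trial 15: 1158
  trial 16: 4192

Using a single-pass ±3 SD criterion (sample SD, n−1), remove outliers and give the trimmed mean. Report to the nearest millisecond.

n = 16, ΣRT = 19930, M = 1245.625
Σ(x−M)² = 10089897.75; s = √(10089897.75/15) = 820.158
Cutoffs: 1245.625 ± 3·820.158 → [-1214.9, 3706.1]
Outside: 4192 → excluded.
Retained (n=15): Σ = 15738, mean = 15738/15 = 1049.200

1049 ms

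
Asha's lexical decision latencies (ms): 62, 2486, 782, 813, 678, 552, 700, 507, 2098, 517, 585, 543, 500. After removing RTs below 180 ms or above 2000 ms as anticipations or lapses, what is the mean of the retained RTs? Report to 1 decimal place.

617.7 ms

Excluded: 62, 2098, 2486
Retained (n=10): Σ = 6177
Mean = 6177/10 = 617.7000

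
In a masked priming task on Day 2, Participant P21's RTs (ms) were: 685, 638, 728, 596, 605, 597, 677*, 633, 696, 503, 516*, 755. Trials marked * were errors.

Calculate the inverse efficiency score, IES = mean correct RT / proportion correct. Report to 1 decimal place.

772.3 ms

Correct trials (n=10): 685, 638, 728, 596, 605, 597, 633, 696, 503, 755
Mean correct RT = 6436/10 = 643.6000 ms
Proportion correct = 10/12
IES = 643.6000 / (10/12) = 772.320 ms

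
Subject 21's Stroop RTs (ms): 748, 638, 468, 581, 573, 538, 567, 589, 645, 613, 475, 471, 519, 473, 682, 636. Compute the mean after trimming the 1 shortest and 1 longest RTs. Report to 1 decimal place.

571.4 ms

Sorted: 468, 471, 473, 475, 519, 538, 567, 573, 581, 589, 613, 636, 638, 645, 682, 748
Drop lowest 1 (468) and highest 1 (748)
Remaining (n=14): Σ = 8000, mean = 8000/14 = 571.429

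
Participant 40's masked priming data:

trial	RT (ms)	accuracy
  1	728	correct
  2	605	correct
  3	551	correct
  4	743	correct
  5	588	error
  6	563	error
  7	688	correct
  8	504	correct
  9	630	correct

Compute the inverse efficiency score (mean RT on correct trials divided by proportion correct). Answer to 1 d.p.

817.2 ms

Correct trials (n=7): 728, 605, 551, 743, 688, 504, 630
Mean correct RT = 4449/7 = 635.5714 ms
Proportion correct = 7/9
IES = 635.5714 / (7/9) = 817.163 ms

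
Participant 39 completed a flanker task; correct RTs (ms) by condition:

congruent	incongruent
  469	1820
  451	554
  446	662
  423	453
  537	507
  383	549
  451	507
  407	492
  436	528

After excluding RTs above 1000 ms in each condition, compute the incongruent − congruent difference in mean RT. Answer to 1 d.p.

incongruent: exclude 1820
M(congruent) = 4003/9 = 444.778
M(incongruent) = 4252/8 = 531.500
Difference = 531.500 − 444.778 = 86.722 ms

86.7 ms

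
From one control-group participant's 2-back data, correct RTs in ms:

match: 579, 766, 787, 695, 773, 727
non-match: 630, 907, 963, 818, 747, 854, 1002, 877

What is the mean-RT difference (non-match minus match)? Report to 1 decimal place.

128.6 ms

M(match) = 4327/6 = 721.167
M(non-match) = 6798/8 = 849.750
Difference = 849.750 − 721.167 = 128.583 ms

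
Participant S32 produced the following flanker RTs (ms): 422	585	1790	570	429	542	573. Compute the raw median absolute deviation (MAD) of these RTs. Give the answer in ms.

28 ms

Sorted: 422, 429, 542, 570, 573, 585, 1790 → median = 570
|x − 570|: 148, 15, 1220, 0, 141, 28, 3
Sorted deviations: 0, 3, 15, 28, 141, 148, 1220 → MAD = 28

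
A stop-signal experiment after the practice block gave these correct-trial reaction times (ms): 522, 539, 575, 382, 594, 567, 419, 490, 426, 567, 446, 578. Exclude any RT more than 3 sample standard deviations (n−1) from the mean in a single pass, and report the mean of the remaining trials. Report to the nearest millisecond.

509 ms

n = 12, ΣRT = 6105, M = 508.750
Σ(x−M)² = 59586.25; s = √(59586.25/11) = 73.600
Cutoffs: 508.750 ± 3·73.600 → [288.0, 729.5]
No RTs fall outside the cutoffs; all 12 retained. Mean = 6105/12 = 508.750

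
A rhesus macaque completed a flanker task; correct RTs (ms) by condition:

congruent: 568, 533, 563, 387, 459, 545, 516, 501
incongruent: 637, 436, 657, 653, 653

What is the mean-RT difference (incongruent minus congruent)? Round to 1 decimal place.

M(congruent) = 4072/8 = 509.000
M(incongruent) = 3036/5 = 607.200
Difference = 607.200 − 509.000 = 98.200 ms

98.2 ms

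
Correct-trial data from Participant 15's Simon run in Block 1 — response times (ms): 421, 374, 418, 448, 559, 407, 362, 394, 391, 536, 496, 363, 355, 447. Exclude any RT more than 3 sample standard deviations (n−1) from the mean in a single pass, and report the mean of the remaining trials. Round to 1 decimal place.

n = 14, ΣRT = 5971, M = 426.500
Σ(x−M)² = 54119.50; s = √(54119.50/13) = 64.522
Cutoffs: 426.500 ± 3·64.522 → [232.9, 620.1]
No RTs fall outside the cutoffs; all 14 retained. Mean = 5971/14 = 426.500

426.5 ms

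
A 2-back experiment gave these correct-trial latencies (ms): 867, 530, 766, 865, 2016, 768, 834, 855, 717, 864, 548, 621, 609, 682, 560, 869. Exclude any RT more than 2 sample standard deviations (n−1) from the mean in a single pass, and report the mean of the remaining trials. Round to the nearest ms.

730 ms

n = 16, ΣRT = 12971, M = 810.688
Σ(x−M)² = 1784099.44; s = √(1784099.44/15) = 344.877
Cutoffs: 810.688 ± 2·344.877 → [120.9, 1500.4]
Outside: 2016 → excluded.
Retained (n=15): Σ = 10955, mean = 10955/15 = 730.333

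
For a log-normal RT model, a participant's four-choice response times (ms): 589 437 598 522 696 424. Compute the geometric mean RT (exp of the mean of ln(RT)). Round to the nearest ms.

ln(RT): 6.3784, 6.0799, 6.3936, 6.2577, 6.5453, 6.0497
Mean ln(RT) = 37.7047/6 = 6.28412
Geometric mean = exp(6.28412) = 535.99 ms

536 ms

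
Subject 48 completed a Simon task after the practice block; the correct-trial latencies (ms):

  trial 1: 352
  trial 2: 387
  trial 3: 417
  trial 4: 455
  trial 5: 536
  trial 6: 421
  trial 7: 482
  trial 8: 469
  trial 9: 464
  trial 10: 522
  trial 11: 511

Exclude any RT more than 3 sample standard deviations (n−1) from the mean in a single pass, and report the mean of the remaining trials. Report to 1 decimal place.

n = 11, ΣRT = 5016, M = 456.000
Σ(x−M)² = 33014.00; s = √(33014.00/10) = 57.458
Cutoffs: 456.000 ± 3·57.458 → [283.6, 628.4]
No RTs fall outside the cutoffs; all 11 retained. Mean = 5016/11 = 456.000

456.0 ms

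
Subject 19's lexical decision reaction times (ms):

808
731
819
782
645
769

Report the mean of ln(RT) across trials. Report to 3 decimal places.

6.629

ln(RT): 6.6946, 6.5944, 6.7081, 6.6619, 6.4693, 6.6451
Σ ln(RT) = 39.7733
Mean = 39.7733/6 = 6.62888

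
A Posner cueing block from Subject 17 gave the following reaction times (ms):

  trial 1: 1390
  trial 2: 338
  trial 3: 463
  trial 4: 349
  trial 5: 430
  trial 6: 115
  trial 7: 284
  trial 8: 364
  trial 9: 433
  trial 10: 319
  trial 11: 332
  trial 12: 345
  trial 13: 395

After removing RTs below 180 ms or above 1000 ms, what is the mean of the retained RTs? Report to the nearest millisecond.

Excluded: 115, 1390
Retained (n=11): Σ = 4052
Mean = 4052/11 = 368.3636

368 ms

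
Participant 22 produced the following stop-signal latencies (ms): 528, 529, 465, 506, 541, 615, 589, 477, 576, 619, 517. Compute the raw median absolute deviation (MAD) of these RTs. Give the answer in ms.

Sorted: 465, 477, 506, 517, 528, 529, 541, 576, 589, 615, 619 → median = 529
|x − 529|: 1, 0, 64, 23, 12, 86, 60, 52, 47, 90, 12
Sorted deviations: 0, 1, 12, 12, 23, 47, 52, 60, 64, 86, 90 → MAD = 47

47 ms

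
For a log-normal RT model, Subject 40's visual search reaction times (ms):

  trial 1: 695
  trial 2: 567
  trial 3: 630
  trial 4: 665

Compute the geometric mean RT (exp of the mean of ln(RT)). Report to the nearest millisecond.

ln(RT): 6.5439, 6.3404, 6.4457, 6.4998
Mean ln(RT) = 25.8298/4 = 6.45744
Geometric mean = exp(6.45744) = 637.43 ms

637 ms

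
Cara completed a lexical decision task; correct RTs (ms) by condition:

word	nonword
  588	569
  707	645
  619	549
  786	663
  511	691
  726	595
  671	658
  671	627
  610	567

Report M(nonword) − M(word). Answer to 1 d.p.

-36.1 ms

M(word) = 5889/9 = 654.333
M(nonword) = 5564/9 = 618.222
Difference = 618.222 − 654.333 = -36.111 ms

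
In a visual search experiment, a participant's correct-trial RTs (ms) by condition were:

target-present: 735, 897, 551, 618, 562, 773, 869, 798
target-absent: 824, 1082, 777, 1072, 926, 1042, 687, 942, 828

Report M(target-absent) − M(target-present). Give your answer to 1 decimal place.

M(target-present) = 5803/8 = 725.375
M(target-absent) = 8180/9 = 908.889
Difference = 908.889 − 725.375 = 183.514 ms

183.5 ms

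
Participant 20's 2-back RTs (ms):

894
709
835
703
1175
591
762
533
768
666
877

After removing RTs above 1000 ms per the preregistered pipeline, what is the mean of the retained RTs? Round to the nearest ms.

734 ms

Excluded: 1175
Retained (n=10): Σ = 7338
Mean = 7338/10 = 733.8000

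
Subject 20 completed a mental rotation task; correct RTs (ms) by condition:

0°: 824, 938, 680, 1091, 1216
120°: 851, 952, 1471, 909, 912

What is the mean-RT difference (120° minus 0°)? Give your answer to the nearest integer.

69 ms

M(0°) = 4749/5 = 949.800
M(120°) = 5095/5 = 1019.000
Difference = 1019.000 − 949.800 = 69.200 ms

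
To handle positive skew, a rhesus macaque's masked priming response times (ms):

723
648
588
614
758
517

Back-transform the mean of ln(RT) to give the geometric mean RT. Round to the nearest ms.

ln(RT): 6.5834, 6.4739, 6.3767, 6.4200, 6.6307, 6.2480
Mean ln(RT) = 38.7327/6 = 6.45546
Geometric mean = exp(6.45546) = 636.17 ms

636 ms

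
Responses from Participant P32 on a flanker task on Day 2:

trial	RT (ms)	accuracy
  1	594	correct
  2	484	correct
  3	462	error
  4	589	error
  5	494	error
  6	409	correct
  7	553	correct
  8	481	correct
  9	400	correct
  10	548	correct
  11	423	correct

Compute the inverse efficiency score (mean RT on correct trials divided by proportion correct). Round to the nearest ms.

Correct trials (n=8): 594, 484, 409, 553, 481, 400, 548, 423
Mean correct RT = 3892/8 = 486.5000 ms
Proportion correct = 8/11
IES = 486.5000 / (8/11) = 668.938 ms

669 ms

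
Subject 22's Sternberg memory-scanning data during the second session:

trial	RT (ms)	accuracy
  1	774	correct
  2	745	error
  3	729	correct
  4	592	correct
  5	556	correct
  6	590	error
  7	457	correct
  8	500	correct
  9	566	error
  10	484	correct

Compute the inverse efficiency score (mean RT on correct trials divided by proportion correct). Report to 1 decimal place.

Correct trials (n=7): 774, 729, 592, 556, 457, 500, 484
Mean correct RT = 4092/7 = 584.5714 ms
Proportion correct = 7/10
IES = 584.5714 / (7/10) = 835.102 ms

835.1 ms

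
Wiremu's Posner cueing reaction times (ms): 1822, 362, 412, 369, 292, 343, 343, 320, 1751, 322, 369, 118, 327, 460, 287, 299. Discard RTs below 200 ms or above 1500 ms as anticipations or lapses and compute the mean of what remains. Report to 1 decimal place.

346.5 ms

Excluded: 118, 1751, 1822
Retained (n=13): Σ = 4505
Mean = 4505/13 = 346.5385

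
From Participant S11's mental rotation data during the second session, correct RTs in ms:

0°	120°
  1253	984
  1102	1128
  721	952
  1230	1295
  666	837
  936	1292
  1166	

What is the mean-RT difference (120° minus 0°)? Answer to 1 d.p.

M(0°) = 7074/7 = 1010.571
M(120°) = 6488/6 = 1081.333
Difference = 1081.333 − 1010.571 = 70.762 ms

70.8 ms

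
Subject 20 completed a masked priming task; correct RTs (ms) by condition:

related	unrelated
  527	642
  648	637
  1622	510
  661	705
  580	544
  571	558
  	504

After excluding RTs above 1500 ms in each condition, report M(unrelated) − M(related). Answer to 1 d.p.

-11.7 ms

related: exclude 1622
M(related) = 2987/5 = 597.400
M(unrelated) = 4100/7 = 585.714
Difference = 585.714 − 597.400 = -11.686 ms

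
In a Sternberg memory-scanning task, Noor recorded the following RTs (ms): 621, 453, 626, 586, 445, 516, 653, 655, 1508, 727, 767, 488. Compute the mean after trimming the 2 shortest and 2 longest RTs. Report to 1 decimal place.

Sorted: 445, 453, 488, 516, 586, 621, 626, 653, 655, 727, 767, 1508
Drop lowest 2 (445, 453) and highest 2 (767, 1508)
Remaining (n=8): Σ = 4872, mean = 4872/8 = 609.000

609.0 ms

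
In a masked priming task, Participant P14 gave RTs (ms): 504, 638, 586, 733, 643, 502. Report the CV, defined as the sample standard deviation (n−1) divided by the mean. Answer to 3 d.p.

0.149

n = 6, Σ = 3606, M = 601.0000
Σ(x−M)² = 39992.000; s = √(39992.000/5) = 89.4338
CV = 89.4338 / 601.0000 = 0.14881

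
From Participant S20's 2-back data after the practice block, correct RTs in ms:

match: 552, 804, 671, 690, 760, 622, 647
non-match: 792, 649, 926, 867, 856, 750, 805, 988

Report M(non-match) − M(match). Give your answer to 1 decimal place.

M(match) = 4746/7 = 678.000
M(non-match) = 6633/8 = 829.125
Difference = 829.125 − 678.000 = 151.125 ms

151.1 ms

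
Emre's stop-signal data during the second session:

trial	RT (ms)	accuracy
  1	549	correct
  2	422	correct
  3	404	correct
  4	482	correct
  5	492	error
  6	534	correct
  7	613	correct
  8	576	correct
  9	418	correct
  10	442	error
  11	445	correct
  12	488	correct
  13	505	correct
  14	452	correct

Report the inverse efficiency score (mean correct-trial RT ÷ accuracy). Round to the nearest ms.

Correct trials (n=12): 549, 422, 404, 482, 534, 613, 576, 418, 445, 488, 505, 452
Mean correct RT = 5888/12 = 490.6667 ms
Proportion correct = 12/14
IES = 490.6667 / (12/14) = 572.444 ms

572 ms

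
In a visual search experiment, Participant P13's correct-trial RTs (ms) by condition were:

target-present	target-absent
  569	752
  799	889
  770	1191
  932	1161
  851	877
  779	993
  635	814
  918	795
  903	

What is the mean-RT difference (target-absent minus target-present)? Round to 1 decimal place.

M(target-present) = 7156/9 = 795.111
M(target-absent) = 7472/8 = 934.000
Difference = 934.000 − 795.111 = 138.889 ms

138.9 ms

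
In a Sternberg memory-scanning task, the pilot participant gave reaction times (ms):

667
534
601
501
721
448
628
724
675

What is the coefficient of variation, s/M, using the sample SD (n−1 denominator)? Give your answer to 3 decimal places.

0.161

n = 9, Σ = 5499, M = 611.0000
Σ(x−M)² = 77088.000; s = √(77088.000/8) = 98.1631
CV = 98.1631 / 611.0000 = 0.16066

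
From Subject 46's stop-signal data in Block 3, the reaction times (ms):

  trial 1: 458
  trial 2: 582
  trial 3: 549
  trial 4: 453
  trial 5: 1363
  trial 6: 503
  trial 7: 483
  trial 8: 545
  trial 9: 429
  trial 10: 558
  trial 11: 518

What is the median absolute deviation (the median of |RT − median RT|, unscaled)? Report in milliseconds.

40 ms

Sorted: 429, 453, 458, 483, 503, 518, 545, 549, 558, 582, 1363 → median = 518
|x − 518|: 60, 64, 31, 65, 845, 15, 35, 27, 89, 40, 0
Sorted deviations: 0, 15, 27, 31, 35, 40, 60, 64, 65, 89, 845 → MAD = 40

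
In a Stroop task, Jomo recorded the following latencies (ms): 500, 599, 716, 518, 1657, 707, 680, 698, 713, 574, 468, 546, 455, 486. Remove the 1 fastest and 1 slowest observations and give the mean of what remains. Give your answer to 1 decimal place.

Sorted: 455, 468, 486, 500, 518, 546, 574, 599, 680, 698, 707, 713, 716, 1657
Drop lowest 1 (455) and highest 1 (1657)
Remaining (n=12): Σ = 7205, mean = 7205/12 = 600.417

600.4 ms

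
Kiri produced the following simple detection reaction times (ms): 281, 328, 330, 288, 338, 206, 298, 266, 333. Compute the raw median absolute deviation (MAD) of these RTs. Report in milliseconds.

32 ms

Sorted: 206, 266, 281, 288, 298, 328, 330, 333, 338 → median = 298
|x − 298|: 17, 30, 32, 10, 40, 92, 0, 32, 35
Sorted deviations: 0, 10, 17, 30, 32, 32, 35, 40, 92 → MAD = 32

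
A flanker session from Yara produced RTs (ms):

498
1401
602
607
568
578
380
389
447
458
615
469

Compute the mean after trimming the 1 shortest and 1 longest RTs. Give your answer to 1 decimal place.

Sorted: 380, 389, 447, 458, 469, 498, 568, 578, 602, 607, 615, 1401
Drop lowest 1 (380) and highest 1 (1401)
Remaining (n=10): Σ = 5231, mean = 5231/10 = 523.100

523.1 ms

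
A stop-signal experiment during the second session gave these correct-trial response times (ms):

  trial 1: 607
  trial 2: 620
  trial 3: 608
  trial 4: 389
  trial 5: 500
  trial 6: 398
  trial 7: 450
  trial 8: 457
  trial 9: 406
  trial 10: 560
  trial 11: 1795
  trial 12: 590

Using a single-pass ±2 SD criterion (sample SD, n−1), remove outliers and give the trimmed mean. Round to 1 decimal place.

n = 12, ΣRT = 7380, M = 615.000
Σ(x−M)² = 1603448.00; s = √(1603448.00/11) = 381.796
Cutoffs: 615.000 ± 2·381.796 → [-148.6, 1378.6]
Outside: 1795 → excluded.
Retained (n=11): Σ = 5585, mean = 5585/11 = 507.727

507.7 ms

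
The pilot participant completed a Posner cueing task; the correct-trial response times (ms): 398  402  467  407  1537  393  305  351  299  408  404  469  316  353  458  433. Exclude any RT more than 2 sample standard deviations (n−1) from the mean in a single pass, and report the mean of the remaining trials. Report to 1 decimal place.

n = 16, ΣRT = 7400, M = 462.500
Σ(x−M)² = 1275050.00; s = √(1275050.00/15) = 291.553
Cutoffs: 462.500 ± 2·291.553 → [-120.6, 1045.6]
Outside: 1537 → excluded.
Retained (n=15): Σ = 5863, mean = 5863/15 = 390.867

390.9 ms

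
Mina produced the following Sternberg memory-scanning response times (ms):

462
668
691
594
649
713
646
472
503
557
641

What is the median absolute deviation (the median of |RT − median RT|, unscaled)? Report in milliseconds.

50 ms

Sorted: 462, 472, 503, 557, 594, 641, 646, 649, 668, 691, 713 → median = 641
|x − 641|: 179, 27, 50, 47, 8, 72, 5, 169, 138, 84, 0
Sorted deviations: 0, 5, 8, 27, 47, 50, 72, 84, 138, 169, 179 → MAD = 50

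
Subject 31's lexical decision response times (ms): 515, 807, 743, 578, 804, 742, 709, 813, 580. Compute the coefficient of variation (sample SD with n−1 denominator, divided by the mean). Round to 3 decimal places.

0.162

n = 9, Σ = 6291, M = 699.0000
Σ(x−M)² = 102228.000; s = √(102228.000/8) = 113.0420
CV = 113.0420 / 699.0000 = 0.16172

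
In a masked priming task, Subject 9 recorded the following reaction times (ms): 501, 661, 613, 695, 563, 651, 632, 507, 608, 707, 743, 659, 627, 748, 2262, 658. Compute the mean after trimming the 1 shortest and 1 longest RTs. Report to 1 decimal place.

Sorted: 501, 507, 563, 608, 613, 627, 632, 651, 658, 659, 661, 695, 707, 743, 748, 2262
Drop lowest 1 (501) and highest 1 (2262)
Remaining (n=14): Σ = 9072, mean = 9072/14 = 648.000

648.0 ms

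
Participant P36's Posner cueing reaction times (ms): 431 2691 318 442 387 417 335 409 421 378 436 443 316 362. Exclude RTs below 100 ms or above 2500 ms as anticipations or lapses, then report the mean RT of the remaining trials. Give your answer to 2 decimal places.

Excluded: 2691
Retained (n=13): Σ = 5095
Mean = 5095/13 = 391.9231

391.92 ms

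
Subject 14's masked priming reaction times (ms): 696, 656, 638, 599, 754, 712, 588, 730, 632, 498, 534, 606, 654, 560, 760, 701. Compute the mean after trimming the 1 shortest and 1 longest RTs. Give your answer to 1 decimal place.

647.1 ms

Sorted: 498, 534, 560, 588, 599, 606, 632, 638, 654, 656, 696, 701, 712, 730, 754, 760
Drop lowest 1 (498) and highest 1 (760)
Remaining (n=14): Σ = 9060, mean = 9060/14 = 647.143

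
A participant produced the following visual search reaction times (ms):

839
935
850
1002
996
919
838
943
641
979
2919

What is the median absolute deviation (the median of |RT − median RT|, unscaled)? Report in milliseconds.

67 ms

Sorted: 641, 838, 839, 850, 919, 935, 943, 979, 996, 1002, 2919 → median = 935
|x − 935|: 96, 0, 85, 67, 61, 16, 97, 8, 294, 44, 1984
Sorted deviations: 0, 8, 16, 44, 61, 67, 85, 96, 97, 294, 1984 → MAD = 67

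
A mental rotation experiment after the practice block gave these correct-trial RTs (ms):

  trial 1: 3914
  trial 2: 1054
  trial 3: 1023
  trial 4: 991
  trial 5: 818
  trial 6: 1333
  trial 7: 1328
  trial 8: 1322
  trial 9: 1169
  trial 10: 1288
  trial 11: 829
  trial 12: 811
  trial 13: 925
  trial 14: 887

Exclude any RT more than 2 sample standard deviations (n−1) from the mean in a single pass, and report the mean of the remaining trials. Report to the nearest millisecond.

n = 14, ΣRT = 17692, M = 1263.714
Σ(x−M)² = 8071430.86; s = √(8071430.86/13) = 787.959
Cutoffs: 1263.714 ± 2·787.959 → [-312.2, 2839.6]
Outside: 3914 → excluded.
Retained (n=13): Σ = 13778, mean = 13778/13 = 1059.846

1060 ms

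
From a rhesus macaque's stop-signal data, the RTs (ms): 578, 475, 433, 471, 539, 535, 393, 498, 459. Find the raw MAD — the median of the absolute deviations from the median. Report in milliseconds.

Sorted: 393, 433, 459, 471, 475, 498, 535, 539, 578 → median = 475
|x − 475|: 103, 0, 42, 4, 64, 60, 82, 23, 16
Sorted deviations: 0, 4, 16, 23, 42, 60, 64, 82, 103 → MAD = 42

42 ms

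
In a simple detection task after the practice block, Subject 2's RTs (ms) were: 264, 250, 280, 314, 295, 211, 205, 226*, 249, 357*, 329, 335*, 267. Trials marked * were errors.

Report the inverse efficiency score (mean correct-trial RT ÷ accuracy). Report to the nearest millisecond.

346 ms

Correct trials (n=10): 264, 250, 280, 314, 295, 211, 205, 249, 329, 267
Mean correct RT = 2664/10 = 266.4000 ms
Proportion correct = 10/13
IES = 266.4000 / (10/13) = 346.320 ms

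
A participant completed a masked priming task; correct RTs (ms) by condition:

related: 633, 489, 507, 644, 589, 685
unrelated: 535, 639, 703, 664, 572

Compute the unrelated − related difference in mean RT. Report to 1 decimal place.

M(related) = 3547/6 = 591.167
M(unrelated) = 3113/5 = 622.600
Difference = 622.600 − 591.167 = 31.433 ms

31.4 ms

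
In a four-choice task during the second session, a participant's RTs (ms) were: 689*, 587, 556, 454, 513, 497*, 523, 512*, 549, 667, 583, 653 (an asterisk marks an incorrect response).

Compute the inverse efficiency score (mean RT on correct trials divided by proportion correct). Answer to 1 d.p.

753.3 ms

Correct trials (n=9): 587, 556, 454, 513, 523, 549, 667, 583, 653
Mean correct RT = 5085/9 = 565.0000 ms
Proportion correct = 9/12
IES = 565.0000 / (9/12) = 753.333 ms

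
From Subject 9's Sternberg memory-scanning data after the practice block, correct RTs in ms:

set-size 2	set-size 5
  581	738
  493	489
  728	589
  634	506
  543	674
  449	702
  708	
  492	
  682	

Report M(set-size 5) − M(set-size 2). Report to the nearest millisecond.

M(set-size 2) = 5310/9 = 590.000
M(set-size 5) = 3698/6 = 616.333
Difference = 616.333 − 590.000 = 26.333 ms

26 ms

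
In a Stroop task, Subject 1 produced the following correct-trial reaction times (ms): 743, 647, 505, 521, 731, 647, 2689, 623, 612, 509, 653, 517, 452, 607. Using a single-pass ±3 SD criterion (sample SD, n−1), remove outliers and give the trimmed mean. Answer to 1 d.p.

n = 14, ΣRT = 10456, M = 746.857
Σ(x−M)² = 4159881.71; s = √(4159881.71/13) = 565.677
Cutoffs: 746.857 ± 3·565.677 → [-950.2, 2443.9]
Outside: 2689 → excluded.
Retained (n=13): Σ = 7767, mean = 7767/13 = 597.462

597.5 ms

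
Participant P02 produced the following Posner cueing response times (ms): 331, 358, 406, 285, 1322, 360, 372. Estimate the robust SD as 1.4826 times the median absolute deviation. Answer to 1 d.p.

43.0 ms

Sorted: 285, 331, 358, 360, 372, 406, 1322 → median = 360
|x − 360| sorted: 0, 2, 12, 29, 46, 75, 962 → MAD = 29
Robust SD ≈ 1.4826 × 29 = 42.995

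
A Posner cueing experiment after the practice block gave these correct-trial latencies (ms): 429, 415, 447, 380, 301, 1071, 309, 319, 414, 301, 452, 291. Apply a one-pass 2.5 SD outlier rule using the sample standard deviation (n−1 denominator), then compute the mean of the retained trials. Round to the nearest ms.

369 ms

n = 12, ΣRT = 5129, M = 427.417
Σ(x−M)² = 494120.92; s = √(494120.92/11) = 211.944
Cutoffs: 427.417 ± 2.5·211.944 → [-102.4, 957.3]
Outside: 1071 → excluded.
Retained (n=11): Σ = 4058, mean = 4058/11 = 368.909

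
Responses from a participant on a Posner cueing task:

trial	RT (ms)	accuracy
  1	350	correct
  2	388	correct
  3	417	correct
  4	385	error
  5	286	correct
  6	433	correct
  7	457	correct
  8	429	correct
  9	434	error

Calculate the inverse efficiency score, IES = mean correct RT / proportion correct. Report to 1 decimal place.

Correct trials (n=7): 350, 388, 417, 286, 433, 457, 429
Mean correct RT = 2760/7 = 394.2857 ms
Proportion correct = 7/9
IES = 394.2857 / (7/9) = 506.939 ms

506.9 ms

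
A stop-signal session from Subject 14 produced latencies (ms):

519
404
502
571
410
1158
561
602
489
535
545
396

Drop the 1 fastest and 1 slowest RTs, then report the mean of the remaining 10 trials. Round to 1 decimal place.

Sorted: 396, 404, 410, 489, 502, 519, 535, 545, 561, 571, 602, 1158
Drop lowest 1 (396) and highest 1 (1158)
Remaining (n=10): Σ = 5138, mean = 5138/10 = 513.800

513.8 ms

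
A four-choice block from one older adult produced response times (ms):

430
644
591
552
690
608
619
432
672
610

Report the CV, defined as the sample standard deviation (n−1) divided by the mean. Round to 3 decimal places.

n = 10, Σ = 5848, M = 584.8000
Σ(x−M)² = 72943.600; s = √(72943.600/9) = 90.0269
CV = 90.0269 / 584.8000 = 0.15394

0.154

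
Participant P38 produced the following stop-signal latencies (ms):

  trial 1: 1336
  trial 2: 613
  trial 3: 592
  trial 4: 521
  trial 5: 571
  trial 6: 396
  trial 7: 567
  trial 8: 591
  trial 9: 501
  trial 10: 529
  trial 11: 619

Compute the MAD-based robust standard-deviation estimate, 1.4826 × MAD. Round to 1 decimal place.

Sorted: 396, 501, 521, 529, 567, 571, 591, 592, 613, 619, 1336 → median = 571
|x − 571| sorted: 0, 4, 20, 21, 42, 42, 48, 50, 70, 175, 765 → MAD = 42
Robust SD ≈ 1.4826 × 42 = 62.269

62.3 ms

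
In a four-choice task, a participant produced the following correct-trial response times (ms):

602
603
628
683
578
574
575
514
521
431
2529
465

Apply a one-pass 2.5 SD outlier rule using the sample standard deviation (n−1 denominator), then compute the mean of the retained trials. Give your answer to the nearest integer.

561 ms

n = 12, ΣRT = 8703, M = 725.250
Σ(x−M)² = 3602684.25; s = √(3602684.25/11) = 572.291
Cutoffs: 725.250 ± 2.5·572.291 → [-705.5, 2156.0]
Outside: 2529 → excluded.
Retained (n=11): Σ = 6174, mean = 6174/11 = 561.273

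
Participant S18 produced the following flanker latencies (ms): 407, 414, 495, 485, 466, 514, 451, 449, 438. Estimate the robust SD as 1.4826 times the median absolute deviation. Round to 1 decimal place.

Sorted: 407, 414, 438, 449, 451, 466, 485, 495, 514 → median = 451
|x − 451| sorted: 0, 2, 13, 15, 34, 37, 44, 44, 63 → MAD = 34
Robust SD ≈ 1.4826 × 34 = 50.408

50.4 ms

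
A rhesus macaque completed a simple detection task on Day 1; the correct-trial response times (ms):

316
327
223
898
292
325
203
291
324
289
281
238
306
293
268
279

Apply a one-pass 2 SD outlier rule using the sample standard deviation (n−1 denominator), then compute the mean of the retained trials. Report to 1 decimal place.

n = 16, ΣRT = 5153, M = 322.062
Σ(x−M)² = 373360.94; s = √(373360.94/15) = 157.768
Cutoffs: 322.062 ± 2·157.768 → [6.5, 637.6]
Outside: 898 → excluded.
Retained (n=15): Σ = 4255, mean = 4255/15 = 283.667

283.7 ms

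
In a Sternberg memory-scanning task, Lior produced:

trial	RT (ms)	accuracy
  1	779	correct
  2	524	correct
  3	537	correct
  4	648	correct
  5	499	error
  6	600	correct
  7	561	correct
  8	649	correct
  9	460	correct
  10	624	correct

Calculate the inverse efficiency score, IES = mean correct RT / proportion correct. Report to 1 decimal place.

664.4 ms

Correct trials (n=9): 779, 524, 537, 648, 600, 561, 649, 460, 624
Mean correct RT = 5382/9 = 598.0000 ms
Proportion correct = 9/10
IES = 598.0000 / (9/10) = 664.444 ms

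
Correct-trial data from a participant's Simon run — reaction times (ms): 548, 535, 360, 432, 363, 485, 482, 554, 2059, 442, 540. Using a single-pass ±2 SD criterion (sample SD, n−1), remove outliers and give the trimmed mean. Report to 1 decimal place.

n = 11, ΣRT = 6800, M = 618.182
Σ(x−M)² = 2331795.64; s = √(2331795.64/10) = 482.887
Cutoffs: 618.182 ± 2·482.887 → [-347.6, 1584.0]
Outside: 2059 → excluded.
Retained (n=10): Σ = 4741, mean = 4741/10 = 474.100

474.1 ms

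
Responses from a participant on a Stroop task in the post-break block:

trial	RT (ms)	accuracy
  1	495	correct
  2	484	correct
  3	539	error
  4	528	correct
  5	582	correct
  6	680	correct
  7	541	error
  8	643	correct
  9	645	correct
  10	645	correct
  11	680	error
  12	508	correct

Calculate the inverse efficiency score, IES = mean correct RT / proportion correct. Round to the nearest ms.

772 ms

Correct trials (n=9): 495, 484, 528, 582, 680, 643, 645, 645, 508
Mean correct RT = 5210/9 = 578.8889 ms
Proportion correct = 9/12
IES = 578.8889 / (9/12) = 771.852 ms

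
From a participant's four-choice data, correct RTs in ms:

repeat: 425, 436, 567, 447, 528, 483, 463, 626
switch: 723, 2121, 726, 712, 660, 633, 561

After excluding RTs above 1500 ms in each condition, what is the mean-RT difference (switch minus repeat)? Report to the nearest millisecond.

switch: exclude 2121
M(repeat) = 3975/8 = 496.875
M(switch) = 4015/6 = 669.167
Difference = 669.167 − 496.875 = 172.292 ms

172 ms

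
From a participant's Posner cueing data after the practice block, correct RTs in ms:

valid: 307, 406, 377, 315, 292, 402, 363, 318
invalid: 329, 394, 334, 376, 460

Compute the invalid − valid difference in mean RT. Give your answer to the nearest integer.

31 ms

M(valid) = 2780/8 = 347.500
M(invalid) = 1893/5 = 378.600
Difference = 378.600 − 347.500 = 31.100 ms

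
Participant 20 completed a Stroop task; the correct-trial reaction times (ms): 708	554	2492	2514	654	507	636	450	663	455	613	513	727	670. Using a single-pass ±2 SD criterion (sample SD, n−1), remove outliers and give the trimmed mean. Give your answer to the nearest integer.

n = 14, ΣRT = 12156, M = 868.286
Σ(x−M)² = 6338280.86; s = √(6338280.86/13) = 698.255
Cutoffs: 868.286 ± 2·698.255 → [-528.2, 2264.8]
Outside: 2492, 2514 → excluded.
Retained (n=12): Σ = 7150, mean = 7150/12 = 595.833

596 ms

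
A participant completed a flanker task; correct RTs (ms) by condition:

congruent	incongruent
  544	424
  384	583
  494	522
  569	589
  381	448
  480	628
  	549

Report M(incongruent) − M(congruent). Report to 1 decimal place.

59.4 ms

M(congruent) = 2852/6 = 475.333
M(incongruent) = 3743/7 = 534.714
Difference = 534.714 − 475.333 = 59.381 ms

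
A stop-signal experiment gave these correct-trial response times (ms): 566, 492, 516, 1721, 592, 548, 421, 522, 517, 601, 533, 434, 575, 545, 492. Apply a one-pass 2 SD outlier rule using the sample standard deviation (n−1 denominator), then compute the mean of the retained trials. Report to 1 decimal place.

525.3 ms

n = 15, ΣRT = 9075, M = 605.000
Σ(x−M)² = 1371284.00; s = √(1371284.00/14) = 312.968
Cutoffs: 605.000 ± 2·312.968 → [-20.9, 1230.9]
Outside: 1721 → excluded.
Retained (n=14): Σ = 7354, mean = 7354/14 = 525.286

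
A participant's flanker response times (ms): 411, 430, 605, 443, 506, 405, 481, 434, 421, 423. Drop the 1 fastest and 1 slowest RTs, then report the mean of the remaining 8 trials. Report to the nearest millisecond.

Sorted: 405, 411, 421, 423, 430, 434, 443, 481, 506, 605
Drop lowest 1 (405) and highest 1 (605)
Remaining (n=8): Σ = 3549, mean = 3549/8 = 443.625

444 ms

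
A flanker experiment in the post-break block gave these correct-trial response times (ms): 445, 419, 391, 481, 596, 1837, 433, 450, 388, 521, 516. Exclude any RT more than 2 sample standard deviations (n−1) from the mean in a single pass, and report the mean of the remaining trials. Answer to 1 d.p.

n = 11, ΣRT = 6477, M = 588.818
Σ(x−M)² = 1752067.64; s = √(1752067.64/10) = 418.577
Cutoffs: 588.818 ± 2·418.577 → [-248.3, 1426.0]
Outside: 1837 → excluded.
Retained (n=10): Σ = 4640, mean = 4640/10 = 464.000

464.0 ms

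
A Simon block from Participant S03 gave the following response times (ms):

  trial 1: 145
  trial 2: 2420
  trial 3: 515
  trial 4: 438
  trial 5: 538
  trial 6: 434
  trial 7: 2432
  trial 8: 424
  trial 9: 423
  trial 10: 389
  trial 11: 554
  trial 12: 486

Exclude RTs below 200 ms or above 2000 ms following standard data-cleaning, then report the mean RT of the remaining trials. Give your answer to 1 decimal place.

466.8 ms

Excluded: 145, 2420, 2432
Retained (n=9): Σ = 4201
Mean = 4201/9 = 466.7778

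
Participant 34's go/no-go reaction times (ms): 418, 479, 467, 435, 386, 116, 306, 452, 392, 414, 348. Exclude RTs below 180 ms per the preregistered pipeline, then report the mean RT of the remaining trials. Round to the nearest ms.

410 ms

Excluded: 116
Retained (n=10): Σ = 4097
Mean = 4097/10 = 409.7000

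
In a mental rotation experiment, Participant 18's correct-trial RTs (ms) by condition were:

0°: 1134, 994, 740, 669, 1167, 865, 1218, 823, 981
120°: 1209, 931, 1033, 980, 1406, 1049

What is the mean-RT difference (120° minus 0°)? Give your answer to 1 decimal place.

M(0°) = 8591/9 = 954.556
M(120°) = 6608/6 = 1101.333
Difference = 1101.333 − 954.556 = 146.778 ms

146.8 ms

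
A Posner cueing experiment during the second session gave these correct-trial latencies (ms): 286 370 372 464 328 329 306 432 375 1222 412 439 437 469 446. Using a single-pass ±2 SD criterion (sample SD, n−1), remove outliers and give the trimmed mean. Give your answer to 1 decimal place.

390.4 ms

n = 15, ΣRT = 6687, M = 445.800
Σ(x−M)² = 693616.40; s = √(693616.40/14) = 222.585
Cutoffs: 445.800 ± 2·222.585 → [0.6, 891.0]
Outside: 1222 → excluded.
Retained (n=14): Σ = 5465, mean = 5465/14 = 390.357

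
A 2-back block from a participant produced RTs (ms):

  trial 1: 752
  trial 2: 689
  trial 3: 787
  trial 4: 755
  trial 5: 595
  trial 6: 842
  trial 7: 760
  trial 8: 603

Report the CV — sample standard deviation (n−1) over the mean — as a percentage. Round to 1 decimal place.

n = 8, Σ = 5783, M = 722.8750
Σ(x−M)² = 53430.875; s = √(53430.875/7) = 87.3669
CV = 87.3669 / 722.8750 = 0.12086 = 12.086%

12.1%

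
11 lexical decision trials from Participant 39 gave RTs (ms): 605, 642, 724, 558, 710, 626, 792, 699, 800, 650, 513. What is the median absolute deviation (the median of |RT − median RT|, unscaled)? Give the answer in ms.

Sorted: 513, 558, 605, 626, 642, 650, 699, 710, 724, 792, 800 → median = 650
|x − 650|: 45, 8, 74, 92, 60, 24, 142, 49, 150, 0, 137
Sorted deviations: 0, 8, 24, 45, 49, 60, 74, 92, 137, 142, 150 → MAD = 60

60 ms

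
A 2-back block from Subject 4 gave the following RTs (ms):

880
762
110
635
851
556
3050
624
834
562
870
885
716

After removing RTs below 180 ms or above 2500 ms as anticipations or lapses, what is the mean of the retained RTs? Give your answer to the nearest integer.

743 ms

Excluded: 110, 3050
Retained (n=11): Σ = 8175
Mean = 8175/11 = 743.1818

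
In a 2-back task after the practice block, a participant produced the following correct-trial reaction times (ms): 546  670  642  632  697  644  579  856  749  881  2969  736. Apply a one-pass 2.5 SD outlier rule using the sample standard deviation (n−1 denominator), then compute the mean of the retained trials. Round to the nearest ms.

n = 12, ΣRT = 10601, M = 883.417
Σ(x−M)² = 4855844.92; s = √(4855844.92/11) = 664.410
Cutoffs: 883.417 ± 2.5·664.410 → [-777.6, 2544.4]
Outside: 2969 → excluded.
Retained (n=11): Σ = 7632, mean = 7632/11 = 693.818

694 ms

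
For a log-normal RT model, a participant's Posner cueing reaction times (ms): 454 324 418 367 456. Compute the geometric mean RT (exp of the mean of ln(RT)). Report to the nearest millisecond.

400 ms

ln(RT): 6.1181, 5.7807, 6.0355, 5.9054, 6.1225
Mean ln(RT) = 29.9622/5 = 5.99244
Geometric mean = exp(5.99244) = 400.39 ms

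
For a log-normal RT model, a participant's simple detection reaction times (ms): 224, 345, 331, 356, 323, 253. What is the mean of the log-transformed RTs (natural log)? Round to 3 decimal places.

5.707

ln(RT): 5.4116, 5.8435, 5.8021, 5.8749, 5.7777, 5.5334
Σ ln(RT) = 34.2433
Mean = 34.2433/6 = 5.70721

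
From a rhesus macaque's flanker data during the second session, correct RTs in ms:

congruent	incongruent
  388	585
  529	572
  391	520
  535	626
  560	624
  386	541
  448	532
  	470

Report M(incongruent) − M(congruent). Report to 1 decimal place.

96.3 ms

M(congruent) = 3237/7 = 462.429
M(incongruent) = 4470/8 = 558.750
Difference = 558.750 − 462.429 = 96.321 ms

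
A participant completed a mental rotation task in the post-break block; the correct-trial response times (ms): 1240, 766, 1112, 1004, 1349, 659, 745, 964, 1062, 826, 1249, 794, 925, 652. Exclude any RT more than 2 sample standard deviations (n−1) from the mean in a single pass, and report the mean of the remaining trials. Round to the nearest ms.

953 ms

n = 14, ΣRT = 13347, M = 953.357
Σ(x−M)² = 664147.21; s = √(664147.21/13) = 226.027
Cutoffs: 953.357 ± 2·226.027 → [501.3, 1405.4]
No RTs fall outside the cutoffs; all 14 retained. Mean = 13347/14 = 953.357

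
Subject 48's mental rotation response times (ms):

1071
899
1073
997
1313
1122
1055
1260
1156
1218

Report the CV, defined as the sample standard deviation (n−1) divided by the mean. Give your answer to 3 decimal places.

n = 10, Σ = 11164, M = 1116.4000
Σ(x−M)² = 140428.400; s = √(140428.400/9) = 124.9126
CV = 124.9126 / 1116.4000 = 0.11189

0.112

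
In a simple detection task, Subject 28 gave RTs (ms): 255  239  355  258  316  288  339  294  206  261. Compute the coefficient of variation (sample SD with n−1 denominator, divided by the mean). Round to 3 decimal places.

n = 10, Σ = 2811, M = 281.1000
Σ(x−M)² = 19276.900; s = √(19276.900/9) = 46.2804
CV = 46.2804 / 281.1000 = 0.16464

0.165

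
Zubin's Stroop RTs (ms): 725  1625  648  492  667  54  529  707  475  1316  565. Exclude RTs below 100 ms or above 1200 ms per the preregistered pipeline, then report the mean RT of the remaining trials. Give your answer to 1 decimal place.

601.0 ms

Excluded: 54, 1316, 1625
Retained (n=8): Σ = 4808
Mean = 4808/8 = 601.0000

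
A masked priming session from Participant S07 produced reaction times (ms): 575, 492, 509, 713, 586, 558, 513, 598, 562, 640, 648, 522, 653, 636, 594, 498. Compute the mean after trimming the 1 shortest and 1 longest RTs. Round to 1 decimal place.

Sorted: 492, 498, 509, 513, 522, 558, 562, 575, 586, 594, 598, 636, 640, 648, 653, 713
Drop lowest 1 (492) and highest 1 (713)
Remaining (n=14): Σ = 8092, mean = 8092/14 = 578.000

578.0 ms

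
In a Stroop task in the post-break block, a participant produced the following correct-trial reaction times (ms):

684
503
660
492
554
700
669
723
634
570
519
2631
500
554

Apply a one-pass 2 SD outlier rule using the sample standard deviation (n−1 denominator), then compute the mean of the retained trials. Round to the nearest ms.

597 ms

n = 14, ΣRT = 10393, M = 742.357
Σ(x−M)² = 3925711.21; s = √(3925711.21/13) = 549.525
Cutoffs: 742.357 ± 2·549.525 → [-356.7, 1841.4]
Outside: 2631 → excluded.
Retained (n=13): Σ = 7762, mean = 7762/13 = 597.077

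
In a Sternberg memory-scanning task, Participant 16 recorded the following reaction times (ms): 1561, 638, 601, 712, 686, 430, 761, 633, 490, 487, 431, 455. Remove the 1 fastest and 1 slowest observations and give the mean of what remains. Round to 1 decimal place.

589.4 ms

Sorted: 430, 431, 455, 487, 490, 601, 633, 638, 686, 712, 761, 1561
Drop lowest 1 (430) and highest 1 (1561)
Remaining (n=10): Σ = 5894, mean = 5894/10 = 589.400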